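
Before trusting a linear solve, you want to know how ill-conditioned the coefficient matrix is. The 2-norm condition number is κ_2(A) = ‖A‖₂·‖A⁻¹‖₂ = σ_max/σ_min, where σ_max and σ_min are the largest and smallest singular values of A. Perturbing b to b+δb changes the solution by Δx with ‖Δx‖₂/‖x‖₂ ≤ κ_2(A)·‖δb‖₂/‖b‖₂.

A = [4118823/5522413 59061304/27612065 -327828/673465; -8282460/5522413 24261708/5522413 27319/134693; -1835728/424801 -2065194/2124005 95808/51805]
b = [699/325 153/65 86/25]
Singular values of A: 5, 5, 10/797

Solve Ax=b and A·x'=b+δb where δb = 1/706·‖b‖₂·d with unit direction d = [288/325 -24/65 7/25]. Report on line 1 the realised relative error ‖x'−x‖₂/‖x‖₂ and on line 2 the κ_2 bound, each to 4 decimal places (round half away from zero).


σ_max = 5, σ_min = 10/797
κ = σ_max/σ_min = 5/(10/797) = 398.5000
bound on ‖Δx‖/‖x‖: κ·ε = 398.5000·1/706 = 0.5644
solve Ax = b  →  x = [59.1403 13.9216 147.3692]
2-norm of b is 4.6904; of x, 159.4023
Δx = A⁻¹·δb where δb = 1/706·4.6904·d; ‖Δx‖ = 0.5295
relative error = 0.0033
tightness: 0.0033 against a bound of 0.5644 (unrounded ratio ≈ 0.0059)

0.0033
0.5644


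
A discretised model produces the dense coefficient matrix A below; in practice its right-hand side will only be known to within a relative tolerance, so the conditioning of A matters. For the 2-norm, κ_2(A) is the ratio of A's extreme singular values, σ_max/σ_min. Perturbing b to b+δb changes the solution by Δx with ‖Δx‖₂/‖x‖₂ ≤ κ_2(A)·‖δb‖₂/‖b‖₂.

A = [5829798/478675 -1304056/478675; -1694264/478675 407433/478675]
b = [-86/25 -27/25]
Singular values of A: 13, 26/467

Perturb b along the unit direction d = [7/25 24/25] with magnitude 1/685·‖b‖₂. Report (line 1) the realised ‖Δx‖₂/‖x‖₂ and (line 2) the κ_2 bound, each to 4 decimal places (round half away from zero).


0.0026
0.3409

largest singular value 13, smallest 26/467
condition number: 13 ÷ (26/467) = 233.5000
bound on ‖Δx‖/‖x‖: κ·ε = 233.5000·1/685 = 0.3409
solve Ax = b  →  x = [-8.1107 -34.9962]
‖b‖₂ = 3.6056 and ‖x‖₂ = 35.9238
with δb = [0.0015 0.0051], A·Δx = δb → ‖Δx‖ = 0.0945
relative error = 0.0026
realised/bound (from unrounded values) ≈ 0.0077


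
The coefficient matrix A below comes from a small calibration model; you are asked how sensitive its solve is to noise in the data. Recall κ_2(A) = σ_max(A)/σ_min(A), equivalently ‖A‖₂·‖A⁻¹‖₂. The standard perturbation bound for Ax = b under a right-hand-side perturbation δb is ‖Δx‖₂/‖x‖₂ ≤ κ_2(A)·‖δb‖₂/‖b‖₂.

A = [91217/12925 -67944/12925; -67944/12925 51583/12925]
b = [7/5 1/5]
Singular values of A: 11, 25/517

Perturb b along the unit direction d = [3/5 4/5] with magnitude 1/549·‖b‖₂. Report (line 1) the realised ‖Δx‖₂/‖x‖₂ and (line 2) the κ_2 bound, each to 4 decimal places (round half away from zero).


largest singular value 11, smallest 25/517
condition number: 11 ÷ (25/517) = 227.4800
bound on ‖Δx‖/‖x‖: κ·ε = 227.4800·1/549 = 0.4144
solve Ax = b  →  x = [12.4807 16.4895]
‖b‖₂ = 1.4142 and ‖x‖₂ = 20.6802
with δb = [0.0015 0.0021], A·Δx = δb → ‖Δx‖ = 0.0533
realised ‖Δx‖/‖x‖ = 0.0026
tightness: 0.0026 against a bound of 0.4144 (unrounded ratio ≈ 0.0062)

0.0026
0.4144


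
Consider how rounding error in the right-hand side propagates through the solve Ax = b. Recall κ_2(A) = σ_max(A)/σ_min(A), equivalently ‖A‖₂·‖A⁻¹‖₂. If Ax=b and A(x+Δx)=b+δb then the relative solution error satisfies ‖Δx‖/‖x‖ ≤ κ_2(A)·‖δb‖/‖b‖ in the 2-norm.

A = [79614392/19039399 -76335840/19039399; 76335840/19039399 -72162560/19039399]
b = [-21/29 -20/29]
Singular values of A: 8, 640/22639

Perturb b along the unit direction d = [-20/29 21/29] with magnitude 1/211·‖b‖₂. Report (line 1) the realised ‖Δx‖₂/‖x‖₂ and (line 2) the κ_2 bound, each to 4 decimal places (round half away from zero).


1.3412
1.3412

from the listed singular values, σ₁ = 8, σ_n = 640/22639
condition number: 8 ÷ (640/22639) = 282.9875
κ_2(A)·‖δb‖/‖b‖ = 1.3412
solve Ax = b  →  x = [-0.0905 0.0862]
2-norm of b is 1.0000; of x, 0.1250
re-solving with b+δb shifts x by Δx of norm 0.1676
realised ‖Δx‖/‖x‖ = 1.3412
so the bound is sharp here: realised error equals the bound


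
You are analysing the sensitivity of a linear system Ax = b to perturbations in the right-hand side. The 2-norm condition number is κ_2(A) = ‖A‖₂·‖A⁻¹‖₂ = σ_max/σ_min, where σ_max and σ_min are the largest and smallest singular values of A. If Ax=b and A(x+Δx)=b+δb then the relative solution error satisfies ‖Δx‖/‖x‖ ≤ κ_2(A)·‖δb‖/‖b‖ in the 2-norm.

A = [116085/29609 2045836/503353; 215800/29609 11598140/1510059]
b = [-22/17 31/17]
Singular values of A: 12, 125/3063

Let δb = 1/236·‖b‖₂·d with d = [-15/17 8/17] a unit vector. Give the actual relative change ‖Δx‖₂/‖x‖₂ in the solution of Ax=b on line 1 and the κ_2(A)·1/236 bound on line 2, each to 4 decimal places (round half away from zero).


0.0047
1.2460

from the listed singular values, σ₁ = 12, σ_n = 125/3063
κ = σ_max/σ_min = 12/(125/3063) = 294.0480
κ_2(A)·‖δb‖/‖b‖ = 1.2460
solve Ax = b  →  x = [-35.4311 33.8590]
2-norm of b is 2.2361; of x, 49.0081
Δx = A⁻¹·δb where δb = 1/236·2.2361·d; ‖Δx‖ = 0.2322
relative error = 0.0047
so the bound overstates the realised error by a factor of ≈ 263.0049 (computed from the unrounded values)


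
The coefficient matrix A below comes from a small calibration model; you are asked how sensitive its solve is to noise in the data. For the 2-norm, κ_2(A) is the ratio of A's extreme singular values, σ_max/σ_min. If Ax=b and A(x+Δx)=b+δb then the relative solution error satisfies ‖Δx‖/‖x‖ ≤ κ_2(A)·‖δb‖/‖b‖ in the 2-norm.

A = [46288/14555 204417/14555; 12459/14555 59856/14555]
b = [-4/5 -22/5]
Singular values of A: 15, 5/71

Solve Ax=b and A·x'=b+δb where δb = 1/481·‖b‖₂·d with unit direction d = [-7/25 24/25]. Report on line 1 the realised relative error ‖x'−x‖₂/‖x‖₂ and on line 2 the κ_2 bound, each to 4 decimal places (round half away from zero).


0.0023
0.4428

σ_max = 15, σ_min = 5/71
κ = σ_max/σ_min = 15/(5/71) = 213.0000
perturbation bound = 213.0000·1/481 = 0.4428
solve Ax = b  →  x = [55.3854 -12.5984]
2-norm of b is 4.4721; of x, 56.8002
with δb = [-0.0026 0.0089], A·Δx = δb → ‖Δx‖ = 0.1320
relative error = 0.0023
realised/bound (from unrounded values) ≈ 0.0052


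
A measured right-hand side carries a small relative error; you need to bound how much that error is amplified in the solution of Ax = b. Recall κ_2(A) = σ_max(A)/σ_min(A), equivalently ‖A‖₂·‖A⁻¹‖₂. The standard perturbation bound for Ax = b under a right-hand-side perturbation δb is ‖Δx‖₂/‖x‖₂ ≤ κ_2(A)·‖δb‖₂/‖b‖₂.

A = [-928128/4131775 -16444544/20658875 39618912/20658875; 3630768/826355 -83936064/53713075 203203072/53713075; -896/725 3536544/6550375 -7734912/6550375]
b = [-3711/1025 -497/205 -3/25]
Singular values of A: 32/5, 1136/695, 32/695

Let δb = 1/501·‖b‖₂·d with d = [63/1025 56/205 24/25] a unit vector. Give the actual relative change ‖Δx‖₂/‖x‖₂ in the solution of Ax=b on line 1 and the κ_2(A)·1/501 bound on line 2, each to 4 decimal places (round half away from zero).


0.0087
0.2774

from the listed singular values, σ₁ = 32/5, σ_n = 32/695
κ_2(A) = (32/5) / (32/695) = 139.0000
bound on ‖Δx‖/‖x‖: κ·ε = 139.0000·1/501 = 0.2774
solve Ax = b  →  x = [1.0058 -19.4307 -9.8351]
‖b‖ = 4.3589, ‖x‖ = 21.8012
re-solving with b+δb shifts x by Δx of norm 0.1890
dividing the unrounded norms, ‖Δx‖/‖x‖ = 0.0087
so the bound overstates the realised error by a factor of ≈ 32.0099 (computed from the unrounded values)


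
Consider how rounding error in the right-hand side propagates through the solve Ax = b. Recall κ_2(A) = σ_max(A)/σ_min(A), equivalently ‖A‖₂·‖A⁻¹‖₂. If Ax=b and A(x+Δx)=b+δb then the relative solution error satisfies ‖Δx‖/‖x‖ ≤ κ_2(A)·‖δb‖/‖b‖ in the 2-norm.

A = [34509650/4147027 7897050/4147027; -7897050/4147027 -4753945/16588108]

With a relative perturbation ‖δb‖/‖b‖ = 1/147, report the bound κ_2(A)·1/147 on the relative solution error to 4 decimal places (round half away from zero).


M = AᵀA = [745555825000/10230715609 335407456125/20461431218; 335407456125/20461431218 607028181025/163691449744]. tr(M)=7457419025/97377424, det(M)=37515625/24344356
char-poly roots: 1225/16 and 122500/6086089
σ_max=√(1225/16)=(35/4), σ_min=√(122500/6086089)=(350/2467) → κ = 61.6750
κ_2(A)·‖δb‖/‖b‖ = 0.4196

0.4196


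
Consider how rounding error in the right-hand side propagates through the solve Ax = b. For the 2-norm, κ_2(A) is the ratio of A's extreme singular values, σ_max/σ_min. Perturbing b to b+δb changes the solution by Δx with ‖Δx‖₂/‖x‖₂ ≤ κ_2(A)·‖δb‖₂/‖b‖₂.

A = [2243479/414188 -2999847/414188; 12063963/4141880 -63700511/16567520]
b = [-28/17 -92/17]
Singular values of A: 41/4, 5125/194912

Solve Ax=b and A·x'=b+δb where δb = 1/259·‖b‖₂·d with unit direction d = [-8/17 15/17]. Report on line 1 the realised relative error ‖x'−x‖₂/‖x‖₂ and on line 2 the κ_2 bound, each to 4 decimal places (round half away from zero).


0.0055
1.5051

largest singular value 41/4, smallest 5125/194912
κ_2(A) = (41/4) / (5125/194912) = 389.8240
worst-case relative error ≤ 389.8240 × 1/259 = 1.5051
solve Ax = b  →  x = [-121.9353 -90.9637]
‖b‖ = 5.6569, ‖x‖ = 152.1269
δb = ε·‖b‖·d = [-0.0103 0.0193]; solving A·Δx = δb gives ‖Δx‖ = 0.8307
relative error = 0.0055
tightness: 0.0055 against a bound of 1.5051 (unrounded ratio ≈ 0.0036)


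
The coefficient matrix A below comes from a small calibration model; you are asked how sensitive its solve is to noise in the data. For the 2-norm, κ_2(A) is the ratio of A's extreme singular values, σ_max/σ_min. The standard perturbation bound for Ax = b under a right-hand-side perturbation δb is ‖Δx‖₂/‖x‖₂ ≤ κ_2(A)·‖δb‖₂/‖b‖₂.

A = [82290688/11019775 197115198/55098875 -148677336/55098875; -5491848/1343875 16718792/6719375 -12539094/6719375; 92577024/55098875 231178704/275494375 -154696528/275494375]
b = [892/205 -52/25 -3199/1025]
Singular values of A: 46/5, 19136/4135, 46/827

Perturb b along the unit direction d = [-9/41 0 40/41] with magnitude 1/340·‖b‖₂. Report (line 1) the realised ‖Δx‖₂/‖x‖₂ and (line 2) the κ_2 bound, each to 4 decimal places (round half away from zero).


0.0042
0.4865

largest singular value 46/5, smallest 46/827
κ_2(A) = (46/5) / (46/827) = 165.4000
worst-case relative error ≤ 165.4000 × 1/340 = 0.4865
solve Ax = b  →  x = [0.4844 -43.1736 -57.5111]
‖b‖ = 5.7446, ‖x‖ = 71.9147
δb = ε·‖b‖·d = [-0.0037 0.0000 0.0165]; solving A·Δx = δb gives ‖Δx‖ = 0.3038
dividing the unrounded norms, ‖Δx‖/‖x‖ = 0.0042
so the bound overstates the realised error by a factor of ≈ 115.1724 (computed from the unrounded values)


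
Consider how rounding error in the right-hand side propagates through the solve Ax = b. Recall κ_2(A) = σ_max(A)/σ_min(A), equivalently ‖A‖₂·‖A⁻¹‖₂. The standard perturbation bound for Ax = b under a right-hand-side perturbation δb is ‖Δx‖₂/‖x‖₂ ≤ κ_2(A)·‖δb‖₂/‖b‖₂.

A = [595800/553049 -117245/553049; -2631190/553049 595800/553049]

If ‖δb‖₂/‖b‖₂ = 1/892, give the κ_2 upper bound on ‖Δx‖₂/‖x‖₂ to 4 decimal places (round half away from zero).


0.1844

M = AᵀA = [4329648100/181953121 -974133000/181953121; -974133000/181953121 219348025/181953121]. tr(M)=2706125/108241, det(M)=2500/108241
eigenvalues of AᵀA: λ = (tr ± √(tr²−4·det))/2 = 25, 100/108241
σ_max=√25=5, σ_min=√(100/108241)=(10/329) → κ = 164.5000
bound on ‖Δx‖/‖x‖: κ·ε = 164.5000·1/892 = 0.1844


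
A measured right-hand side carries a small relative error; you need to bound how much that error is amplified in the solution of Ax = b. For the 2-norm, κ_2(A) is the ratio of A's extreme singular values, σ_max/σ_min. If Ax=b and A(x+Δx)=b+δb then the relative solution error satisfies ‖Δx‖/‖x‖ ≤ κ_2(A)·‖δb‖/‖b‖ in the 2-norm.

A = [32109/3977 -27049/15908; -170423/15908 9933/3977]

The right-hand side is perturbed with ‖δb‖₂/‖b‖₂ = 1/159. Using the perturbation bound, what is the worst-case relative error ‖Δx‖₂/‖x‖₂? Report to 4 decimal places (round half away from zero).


0.6101

M = AᵀA = [45539805025/253064464 -640332000/15816529; -640332000/15816529 2310280225/253064464]. tr(M)=14232625/75272, det(M)=9150625/2408704
eigenvalues of AᵀA: λ = (tr ± √(tr²−4·det))/2 = 3025/16, 3025/150544
κ_2(A) = √(λ_max/λ_min) = √((3025/16) / (3025/150544)) = 97.0000
worst-case relative error ≤ 97.0000 × 1/159 = 0.6101


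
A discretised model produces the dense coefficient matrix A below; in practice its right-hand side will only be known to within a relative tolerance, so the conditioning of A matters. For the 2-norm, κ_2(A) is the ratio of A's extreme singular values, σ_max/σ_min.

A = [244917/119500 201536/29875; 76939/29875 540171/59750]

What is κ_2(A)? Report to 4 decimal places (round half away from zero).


119.5000

AᵀA = [6187923697/571210000 2649600513/71401250; 2649600513/71401250 18170069857/142802500]; tr = 126189125/913936, det = 4879681/3655744
solving λ² − 126189125/913936·λ + 4879681/3655744 = 0 gives λ = 2209/16, 2209/228484
so κ_2 = √((2209/16) / (2209/228484)) = 119.5000


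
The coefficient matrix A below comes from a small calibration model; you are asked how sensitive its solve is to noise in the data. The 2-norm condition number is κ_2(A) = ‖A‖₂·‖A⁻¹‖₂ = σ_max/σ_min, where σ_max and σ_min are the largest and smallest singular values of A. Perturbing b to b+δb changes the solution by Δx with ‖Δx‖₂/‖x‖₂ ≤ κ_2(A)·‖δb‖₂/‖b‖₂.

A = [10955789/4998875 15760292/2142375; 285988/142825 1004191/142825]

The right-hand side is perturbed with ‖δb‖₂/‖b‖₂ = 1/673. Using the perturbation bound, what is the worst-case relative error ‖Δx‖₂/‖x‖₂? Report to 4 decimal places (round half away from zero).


0.2459

AᵀA = [261856128881/29713140625 384589043968/12734203125; 384589043968/12734203125 565132825129/5457515625]; tr = 48077141746/427869225, det = 7890481/17114769
λ_max, λ_min = (48077141746/427869225 ± √2311073949065941206016/183072073702100625)/2 = 2809/25, 70225/17114769
κ = σ_max/σ_min = (53/5)/(265/4137) = 165.4800
κ_2(A)·‖δb‖/‖b‖ = 0.2459


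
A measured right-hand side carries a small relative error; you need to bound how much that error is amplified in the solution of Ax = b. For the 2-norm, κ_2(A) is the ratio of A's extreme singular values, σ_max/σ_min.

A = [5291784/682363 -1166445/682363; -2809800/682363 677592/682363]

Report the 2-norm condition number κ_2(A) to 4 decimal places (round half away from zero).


122.3750

form AᵀA = [124214373504/1611139321 -27946273320/1611139321; -27946273320/1611139321 6296625801/1611139321] with trace 77638905/958441 and determinant 419904/958441
λ_max, λ_min = (77638905/958441 ± √6026189756760369/918609150481)/2 = 81, 5184/958441
σ_max=√81=9, σ_min=√(5184/958441)=(72/979) → κ = 122.3750


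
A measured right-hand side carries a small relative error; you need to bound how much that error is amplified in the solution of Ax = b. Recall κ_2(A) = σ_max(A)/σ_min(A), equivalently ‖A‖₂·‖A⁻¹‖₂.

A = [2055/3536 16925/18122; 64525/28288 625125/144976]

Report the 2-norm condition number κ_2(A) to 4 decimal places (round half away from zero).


M = AᵀA = [4433749225/800210944 1038101625/100026368; 1038101625/100026368 243375625/12503296]. tr(M)=69238025/2768896, det(M)=390625/2768896
λ_max, λ_min = (69238025/2768896 ± √4789577705900625/7666785058816)/2 = 25, 15625/2768896
so κ_2 = √(25 / (15625/2768896)) = 66.5600

66.5600


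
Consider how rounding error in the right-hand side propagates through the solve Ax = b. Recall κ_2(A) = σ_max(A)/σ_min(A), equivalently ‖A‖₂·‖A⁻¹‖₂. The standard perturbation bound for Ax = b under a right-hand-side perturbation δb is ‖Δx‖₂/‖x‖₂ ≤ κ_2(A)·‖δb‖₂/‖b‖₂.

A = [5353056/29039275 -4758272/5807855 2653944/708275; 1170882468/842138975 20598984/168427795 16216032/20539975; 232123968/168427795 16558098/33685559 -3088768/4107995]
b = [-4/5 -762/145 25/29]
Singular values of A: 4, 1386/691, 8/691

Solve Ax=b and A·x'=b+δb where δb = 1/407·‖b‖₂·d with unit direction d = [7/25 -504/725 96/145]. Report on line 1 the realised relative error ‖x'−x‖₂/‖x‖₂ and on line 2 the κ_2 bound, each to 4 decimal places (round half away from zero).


from the listed singular values, σ₁ = 4, σ_n = 8/691
κ_2(A) = 4 / (8/691) = 345.5000
worst-case relative error ≤ 345.5000 × 1/407 = 0.8489
solve Ax = b  →  x = [-75.4750 328.6306 75.3537]
‖b‖₂ = 5.3852 and ‖x‖₂ = 345.5036
δb = ε·‖b‖·d = [0.0037 -0.0092 0.0088]; solving A·Δx = δb gives ‖Δx‖ = 1.1429
dividing the unrounded norms, ‖Δx‖/‖x‖ = 0.0033
so the bound overstates the realised error by a factor of ≈ 256.6336 (computed from the unrounded values)

0.0033
0.8489


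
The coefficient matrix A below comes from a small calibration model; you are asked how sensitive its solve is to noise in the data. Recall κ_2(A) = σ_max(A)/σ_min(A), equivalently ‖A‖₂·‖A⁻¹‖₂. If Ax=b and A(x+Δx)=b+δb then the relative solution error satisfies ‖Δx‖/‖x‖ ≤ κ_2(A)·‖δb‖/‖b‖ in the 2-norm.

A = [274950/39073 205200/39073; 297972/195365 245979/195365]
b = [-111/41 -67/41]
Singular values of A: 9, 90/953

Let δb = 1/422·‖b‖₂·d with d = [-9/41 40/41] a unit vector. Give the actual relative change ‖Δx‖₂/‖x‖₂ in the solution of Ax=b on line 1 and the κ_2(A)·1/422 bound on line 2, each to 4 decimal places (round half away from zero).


0.0075
0.2258

from the listed singular values, σ₁ = 9, σ_n = 90/953
κ_2(A) = 9 / (90/953) = 95.3000
κ_2(A)·‖δb‖/‖b‖ = 0.2258
solve Ax = b  →  x = [6.0867 -8.6711]
2-norm of b is 3.1623; of x, 10.5941
δb = ε·‖b‖·d = [-0.0016 0.0073]; solving A·Δx = δb gives ‖Δx‖ = 0.0793
realised ‖Δx‖/‖x‖ = 0.0075
realised/bound (from unrounded values) ≈ 0.0332


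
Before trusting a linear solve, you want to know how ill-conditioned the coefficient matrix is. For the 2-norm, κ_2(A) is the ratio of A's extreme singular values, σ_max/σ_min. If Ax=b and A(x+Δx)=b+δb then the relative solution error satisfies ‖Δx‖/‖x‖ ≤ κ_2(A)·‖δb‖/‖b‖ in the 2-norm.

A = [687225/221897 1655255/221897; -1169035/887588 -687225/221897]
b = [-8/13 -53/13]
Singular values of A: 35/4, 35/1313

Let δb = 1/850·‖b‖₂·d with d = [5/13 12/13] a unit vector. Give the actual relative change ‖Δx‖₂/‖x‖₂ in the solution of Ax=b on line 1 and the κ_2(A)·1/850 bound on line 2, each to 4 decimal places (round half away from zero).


0.0012
0.3862

from the listed singular values, σ₁ = 35/4, σ_n = 35/1313
condition number: (35/4) ÷ (35/1313) = 328.2500
perturbation bound = 328.2500·1/850 = 0.3862
solve Ax = b  →  x = [138.5582 -57.6088]
‖b‖ = 4.1231, ‖x‖ = 150.0572
re-solving with b+δb shifts x by Δx of norm 0.1820
dividing the unrounded norms, ‖Δx‖/‖x‖ = 0.0012
tightness: 0.0012 against a bound of 0.3862 (unrounded ratio ≈ 0.0031)


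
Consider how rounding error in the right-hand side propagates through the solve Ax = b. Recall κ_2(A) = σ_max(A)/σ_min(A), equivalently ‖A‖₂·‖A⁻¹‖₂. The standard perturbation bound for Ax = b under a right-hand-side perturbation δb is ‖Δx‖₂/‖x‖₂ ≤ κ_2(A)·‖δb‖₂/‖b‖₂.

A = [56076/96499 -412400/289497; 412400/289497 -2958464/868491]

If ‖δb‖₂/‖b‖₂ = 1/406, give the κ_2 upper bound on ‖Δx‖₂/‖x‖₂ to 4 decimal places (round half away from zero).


AᵀA = [1173813136/495908361 -8450900800/1487725083; -8450900800/1487725083 60847177984/4463175249]; tr = 422553232/26409321, det = 65536/26409321
λ_max, λ_min = (422553232/26409321 ± √178544310828601600/697452235681041)/2 = 16, 4096/26409321
κ_2(A) = √(λ_max/λ_min) = √(16 / (4096/26409321)) = 321.1875
bound on ‖Δx‖/‖x‖: κ·ε = 321.1875·1/406 = 0.7911

0.7911


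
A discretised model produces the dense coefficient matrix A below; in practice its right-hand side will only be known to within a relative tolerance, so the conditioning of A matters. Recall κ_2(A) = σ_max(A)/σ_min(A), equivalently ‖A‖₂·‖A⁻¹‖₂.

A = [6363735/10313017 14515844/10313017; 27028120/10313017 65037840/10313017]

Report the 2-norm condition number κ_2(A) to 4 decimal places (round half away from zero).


form AᵀA = [458665314625/63270862369 1100669558940/63270862369; 1100669558940/63270862369 2641659939856/63270862369] with trace 18345119849/374383801 and determinant 15366400/374383801
λ_max, λ_min = (18345119849/374383801 ± √336520410549215037201/140163230451207601)/2 = 49, 313600/374383801
κ = σ_max/σ_min = 7/(560/19349) = 241.8625

241.8625


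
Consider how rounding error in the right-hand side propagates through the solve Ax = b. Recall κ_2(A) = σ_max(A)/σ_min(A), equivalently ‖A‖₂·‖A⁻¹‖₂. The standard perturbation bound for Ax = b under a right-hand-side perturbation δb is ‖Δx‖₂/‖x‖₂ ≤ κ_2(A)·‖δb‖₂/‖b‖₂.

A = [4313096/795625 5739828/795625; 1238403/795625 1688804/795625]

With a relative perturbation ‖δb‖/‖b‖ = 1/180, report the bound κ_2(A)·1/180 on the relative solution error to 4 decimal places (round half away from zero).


1.7681

M = AᵀA = [32218302553/1012830625 42956558604/1012830625; 42956558604/1012830625 57276295072/1012830625]. tr(M)=715956781/8102645, det(M)=78074896/1012830625
λ_max, λ_min = (715956781/8102645 ± √12814346715964489089/1641321399900625)/2 = 2209/25, 35344/40513225
σ_max=√(2209/25)=(47/5), σ_min=√(35344/40513225)=(188/6365) → κ = 318.2500
perturbation bound = 318.2500·1/180 = 1.7681


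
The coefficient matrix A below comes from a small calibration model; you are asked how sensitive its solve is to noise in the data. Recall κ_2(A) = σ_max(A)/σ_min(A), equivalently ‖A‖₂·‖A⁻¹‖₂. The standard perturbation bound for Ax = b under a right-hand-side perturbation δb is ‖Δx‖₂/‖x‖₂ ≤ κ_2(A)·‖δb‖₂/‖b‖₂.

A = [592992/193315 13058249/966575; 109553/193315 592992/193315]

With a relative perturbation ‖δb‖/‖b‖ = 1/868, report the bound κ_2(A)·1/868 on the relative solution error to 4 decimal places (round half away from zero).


AᵀA = [216324433/22231225 4799677248/111156125; 4799677248/111156125 106667968321/555780625]; tr = 66672266/330625, det = 25411681/8265625
char-poly roots: 5041/25 and 5041/330625
κ = σ_max/σ_min = (71/5)/(71/575) = 115.0000
κ_2(A)·‖δb‖/‖b‖ = 0.1325

0.1325


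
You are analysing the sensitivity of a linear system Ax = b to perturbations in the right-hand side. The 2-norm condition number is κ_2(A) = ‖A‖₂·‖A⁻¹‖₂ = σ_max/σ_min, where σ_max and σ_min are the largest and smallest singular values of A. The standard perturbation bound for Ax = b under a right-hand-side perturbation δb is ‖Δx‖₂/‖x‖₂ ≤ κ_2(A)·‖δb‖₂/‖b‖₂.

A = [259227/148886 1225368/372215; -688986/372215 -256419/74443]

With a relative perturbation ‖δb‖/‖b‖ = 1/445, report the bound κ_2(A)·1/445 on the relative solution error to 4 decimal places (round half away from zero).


M = AᵀA = [4255377849/658948900 398921922/32947445; 398921922/32947445 3739945689/164737225]. tr(M)=13297689/456020, det(M)=531441/57002500
eigenvalues of AᵀA: λ = (tr ± √(tr²−4·det))/2 = 729/25, 729/2280100
κ = σ_max/σ_min = (27/5)/(27/1510) = 302.0000
κ_2(A)·‖δb‖/‖b‖ = 0.6787

0.6787


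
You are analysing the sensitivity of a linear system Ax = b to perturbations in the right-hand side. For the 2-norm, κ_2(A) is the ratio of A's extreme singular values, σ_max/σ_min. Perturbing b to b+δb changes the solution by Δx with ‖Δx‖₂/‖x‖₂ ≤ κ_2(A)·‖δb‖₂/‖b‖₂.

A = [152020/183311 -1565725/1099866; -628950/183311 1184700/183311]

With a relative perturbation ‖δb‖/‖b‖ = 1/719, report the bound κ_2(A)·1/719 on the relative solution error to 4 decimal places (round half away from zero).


M = AᵀA = [249070900/19989841 -1400572250/59969523; -1400572250/59969523 31515765625/719634276]. tr(M)=140077225/2490084, det(M)=15625/69169
solving λ² − 140077225/2490084·λ + 15625/69169 = 0 gives λ = 225/4, 2500/622521
σ_max=√(225/4)=(15/2), σ_min=√(2500/622521)=(50/789) → κ = 118.3500
κ_2(A)·‖δb‖/‖b‖ = 0.1646

0.1646


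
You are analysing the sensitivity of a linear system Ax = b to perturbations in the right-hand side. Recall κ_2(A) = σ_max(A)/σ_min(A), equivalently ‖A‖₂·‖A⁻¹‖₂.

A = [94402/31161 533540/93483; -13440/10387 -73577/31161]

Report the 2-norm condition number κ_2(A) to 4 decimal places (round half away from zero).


form AᵀA = [3667748/337977 20629000/1013931; 20629000/1013931 116041457/3041793] with trace 8767717/178929 and determinant 9604/178929
solving λ² − 8767717/178929·λ + 9604/178929 = 0 gives λ = 49, 196/178929
κ_2(A) = √(λ_max/λ_min) = √(49 / (196/178929)) = 211.5000

211.5000


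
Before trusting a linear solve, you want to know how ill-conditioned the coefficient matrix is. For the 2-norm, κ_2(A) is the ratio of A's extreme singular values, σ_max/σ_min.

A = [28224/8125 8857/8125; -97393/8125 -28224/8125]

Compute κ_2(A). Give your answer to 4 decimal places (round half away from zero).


M = AᵀA = [3290237/21125 959616/21125; 959616/21125 280013/21125]. tr(M)=28562/169, det(M)=1
char-poly roots: 169 and 1/169
κ = σ_max/σ_min = 13/(1/13) = 169.0000

169.0000


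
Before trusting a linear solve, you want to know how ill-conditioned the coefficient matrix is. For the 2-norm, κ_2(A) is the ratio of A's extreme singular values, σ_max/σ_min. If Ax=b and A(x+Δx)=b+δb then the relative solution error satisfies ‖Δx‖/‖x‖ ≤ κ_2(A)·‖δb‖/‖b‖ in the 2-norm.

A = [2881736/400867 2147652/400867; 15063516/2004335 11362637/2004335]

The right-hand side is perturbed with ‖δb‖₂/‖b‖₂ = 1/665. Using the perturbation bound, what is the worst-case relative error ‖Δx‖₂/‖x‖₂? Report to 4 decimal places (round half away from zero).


AᵀA = [516670123216/4776883225 387497522412/4776883225; 387497522412/4776883225 290629901809/4776883225]; tr = 32292001001/191075329, det = 45697600/191075329
eigenvalues of AᵀA: λ = (tr ± √(tr²−4·det))/2 = 169, 270400/191075329
so κ_2 = √(169 / (270400/191075329)) = 345.5750
κ_2(A)·‖δb‖/‖b‖ = 0.5197

0.5197


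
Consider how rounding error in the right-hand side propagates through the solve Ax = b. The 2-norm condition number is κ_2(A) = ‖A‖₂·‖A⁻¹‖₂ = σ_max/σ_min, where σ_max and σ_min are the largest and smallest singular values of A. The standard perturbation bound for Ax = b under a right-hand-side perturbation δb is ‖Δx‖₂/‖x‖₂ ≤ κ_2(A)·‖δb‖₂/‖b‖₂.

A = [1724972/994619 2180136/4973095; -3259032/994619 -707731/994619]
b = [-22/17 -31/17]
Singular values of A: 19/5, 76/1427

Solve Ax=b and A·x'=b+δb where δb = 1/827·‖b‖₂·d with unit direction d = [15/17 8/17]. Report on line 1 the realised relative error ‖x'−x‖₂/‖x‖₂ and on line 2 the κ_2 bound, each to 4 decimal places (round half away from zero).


largest singular value 19/5, smallest 76/1427
κ = σ_max/σ_min = (19/5)/(76/1427) = 71.3500
bound on ‖Δx‖/‖x‖: κ·ε = 71.3500·1/827 = 0.0863
solve Ax = b  →  x = [8.5000 -36.5789]
2-norm of b is 2.2361; of x, 37.5536
re-solving with b+δb shifts x by Δx of norm 0.0508
realised ‖Δx‖/‖x‖ = 0.0014
so the bound overstates the realised error by a factor of ≈ 63.8189 (computed from the unrounded values)

0.0014
0.0863


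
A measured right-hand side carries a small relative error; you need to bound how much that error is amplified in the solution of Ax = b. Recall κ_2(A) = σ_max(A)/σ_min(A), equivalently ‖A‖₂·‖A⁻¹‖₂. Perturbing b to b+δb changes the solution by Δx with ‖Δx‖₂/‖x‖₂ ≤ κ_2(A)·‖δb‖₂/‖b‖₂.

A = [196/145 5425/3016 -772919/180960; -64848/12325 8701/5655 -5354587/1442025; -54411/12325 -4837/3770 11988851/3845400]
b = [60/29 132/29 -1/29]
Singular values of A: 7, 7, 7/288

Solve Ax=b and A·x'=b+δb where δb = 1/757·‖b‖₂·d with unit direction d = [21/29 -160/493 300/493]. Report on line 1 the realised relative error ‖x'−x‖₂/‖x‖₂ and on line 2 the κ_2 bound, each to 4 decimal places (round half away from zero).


0.3804
0.3804

largest singular value 7, smallest 7/288
κ_2(A) = 7 / (7/288) = 288.0000
bound on ‖Δx‖/‖x‖: κ·ε = 288.0000·1/757 = 0.3804
solve Ax = b  →  x = [-0.4286 0.2198 -0.5275]
‖b‖ = 5.0000, ‖x‖ = 0.7143
δb = ε·‖b‖·d = [0.0048 -0.0021 0.0040]; solving A·Δx = δb gives ‖Δx‖ = 0.2717
relative error = 0.3804
so the bound is sharp here: realised error equals the bound


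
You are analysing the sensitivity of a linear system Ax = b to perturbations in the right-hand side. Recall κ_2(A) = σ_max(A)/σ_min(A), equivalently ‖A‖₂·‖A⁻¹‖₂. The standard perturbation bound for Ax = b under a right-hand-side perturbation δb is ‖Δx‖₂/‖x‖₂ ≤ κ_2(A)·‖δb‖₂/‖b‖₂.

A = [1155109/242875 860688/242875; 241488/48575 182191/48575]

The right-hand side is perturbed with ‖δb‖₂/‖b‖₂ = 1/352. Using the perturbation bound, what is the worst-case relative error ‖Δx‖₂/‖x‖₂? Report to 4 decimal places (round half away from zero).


M = AᵀA = [3320081041/70140625 2490026112/70140625; 2490026112/70140625 1867565809/70140625]. tr(M)=207505874/2805625, det(M)=3418801/70140625
char-poly roots: 1849/25 and 1849/2805625
κ = σ_max/σ_min = (43/5)/(43/1675) = 335.0000
worst-case relative error ≤ 335.0000 × 1/352 = 0.9517

0.9517


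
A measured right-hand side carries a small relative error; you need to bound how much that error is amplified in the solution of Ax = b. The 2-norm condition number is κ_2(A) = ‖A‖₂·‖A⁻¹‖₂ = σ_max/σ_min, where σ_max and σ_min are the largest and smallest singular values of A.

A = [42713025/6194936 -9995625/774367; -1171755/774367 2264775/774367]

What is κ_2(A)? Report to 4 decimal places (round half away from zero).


M = AᵀA = [1137581874225/22830001216 -266611226625/2853750152; -266611226625/2853750152 62487641250/356718769]. tr(M)=17774363025/78996544, det(M)=31640625/78996544
solving λ² − 17774363025/78996544·λ + 31640625/78996544 = 0 gives λ = 225, 140625/78996544
σ_max=√225=15, σ_min=√(140625/78996544)=(375/8888) → κ = 355.5200

355.5200


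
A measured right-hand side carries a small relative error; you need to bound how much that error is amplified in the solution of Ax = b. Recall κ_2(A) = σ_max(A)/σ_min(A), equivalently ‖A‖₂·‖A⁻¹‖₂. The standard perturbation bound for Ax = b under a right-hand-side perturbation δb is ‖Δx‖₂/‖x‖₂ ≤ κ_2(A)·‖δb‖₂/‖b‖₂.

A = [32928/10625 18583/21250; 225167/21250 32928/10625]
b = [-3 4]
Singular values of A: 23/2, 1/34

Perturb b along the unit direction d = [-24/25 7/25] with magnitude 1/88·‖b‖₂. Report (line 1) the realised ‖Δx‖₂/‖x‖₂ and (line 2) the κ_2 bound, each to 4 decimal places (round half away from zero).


0.0142
4.4432

largest singular value 23/2, smallest 1/34
condition number: (23/2) ÷ (1/34) = 391.0000
perturbation bound = 391.0000·1/88 = 4.4432
solve Ax = b  →  x = [-37.8296 130.6330]
‖b‖₂ = 5.0000 and ‖x‖₂ = 136.0003
with δb = [-0.0545 0.0159], A·Δx = δb → ‖Δx‖ = 1.9318
relative error = 0.0142
tightness: 0.0142 against a bound of 4.4432 (unrounded ratio ≈ 0.0032)


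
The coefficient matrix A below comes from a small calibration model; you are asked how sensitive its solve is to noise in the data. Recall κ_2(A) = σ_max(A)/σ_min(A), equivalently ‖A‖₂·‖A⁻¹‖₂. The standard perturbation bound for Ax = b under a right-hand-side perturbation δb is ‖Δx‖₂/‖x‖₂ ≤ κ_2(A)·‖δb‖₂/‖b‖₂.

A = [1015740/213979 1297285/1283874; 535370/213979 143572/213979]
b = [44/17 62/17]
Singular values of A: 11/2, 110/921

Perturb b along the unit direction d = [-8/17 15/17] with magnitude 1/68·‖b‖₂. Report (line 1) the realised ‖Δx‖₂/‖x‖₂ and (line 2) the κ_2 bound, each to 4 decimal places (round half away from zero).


0.0329
0.6772

σ_max = 11/2, σ_min = 110/921
condition number: (11/2) ÷ (110/921) = 46.0500
worst-case relative error ≤ 46.0500 × 1/68 = 0.6772
solve Ax = b  →  x = [-2.9663 16.4967]
‖b‖ = 4.4721, ‖x‖ = 16.7612
with δb = [-0.0309 0.0580], A·Δx = δb → ‖Δx‖ = 0.5506
realised ‖Δx‖/‖x‖ = 0.0329
so the bound overstates the realised error by a factor of ≈ 20.6136 (computed from the unrounded values)


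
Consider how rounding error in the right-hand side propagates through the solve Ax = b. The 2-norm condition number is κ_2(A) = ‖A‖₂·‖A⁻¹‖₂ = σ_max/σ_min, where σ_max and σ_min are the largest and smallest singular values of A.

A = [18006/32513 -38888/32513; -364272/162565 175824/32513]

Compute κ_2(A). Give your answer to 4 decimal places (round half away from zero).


114.3750

form AᵀA = [6443028/1209325 -3091056/241865; -3091056/241865 1483840/48373] with trace 3349156/93025 and determinant 9216/93025
λ_max, λ_min = (3349156/93025 ± √11213416638736/8653650625)/2 = 36, 256/93025
κ = σ_max/σ_min = 6/(16/305) = 114.3750


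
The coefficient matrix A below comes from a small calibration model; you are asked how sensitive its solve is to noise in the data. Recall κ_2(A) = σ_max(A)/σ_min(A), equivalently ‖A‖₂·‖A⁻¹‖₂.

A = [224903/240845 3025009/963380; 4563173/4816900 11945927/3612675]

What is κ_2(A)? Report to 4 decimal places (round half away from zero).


form AᵀA = [48816993569/27589210000 31372280464/5172976875; 31372280464/5172976875 5163122029129/248302890000] with trace 4481979977/198642312 and determinant 81450625/6356553984
λ_max, λ_min = (4481979977/198642312 ± √313845657369858436/616543251823521)/2 = 361/16, 225625/397284624
κ = σ_max/σ_min = (19/4)/(475/19932) = 199.3200

199.3200


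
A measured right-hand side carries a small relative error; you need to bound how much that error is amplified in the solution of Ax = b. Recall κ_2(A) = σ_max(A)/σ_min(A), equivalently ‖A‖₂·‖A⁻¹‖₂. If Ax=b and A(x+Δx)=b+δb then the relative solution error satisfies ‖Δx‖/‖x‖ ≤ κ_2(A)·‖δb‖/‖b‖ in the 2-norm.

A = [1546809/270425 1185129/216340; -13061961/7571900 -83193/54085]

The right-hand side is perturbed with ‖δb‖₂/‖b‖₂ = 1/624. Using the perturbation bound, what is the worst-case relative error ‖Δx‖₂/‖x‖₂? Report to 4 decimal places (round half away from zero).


0.1674

M = AᵀA = [3274283842929/91733871376 27837682290/819052423; 27837682290/819052423 60610718025/1872119824]. tr(M)=3712371597/54538568, det(M)=741200625/1745234176
solving λ² − 3712371597/54538568·λ + 741200625/1745234176 = 0 gives λ = 1089/16, 680625/109077136
so κ_2 = √((1089/16) / (680625/109077136)) = 104.4400
κ_2(A)·‖δb‖/‖b‖ = 0.1674


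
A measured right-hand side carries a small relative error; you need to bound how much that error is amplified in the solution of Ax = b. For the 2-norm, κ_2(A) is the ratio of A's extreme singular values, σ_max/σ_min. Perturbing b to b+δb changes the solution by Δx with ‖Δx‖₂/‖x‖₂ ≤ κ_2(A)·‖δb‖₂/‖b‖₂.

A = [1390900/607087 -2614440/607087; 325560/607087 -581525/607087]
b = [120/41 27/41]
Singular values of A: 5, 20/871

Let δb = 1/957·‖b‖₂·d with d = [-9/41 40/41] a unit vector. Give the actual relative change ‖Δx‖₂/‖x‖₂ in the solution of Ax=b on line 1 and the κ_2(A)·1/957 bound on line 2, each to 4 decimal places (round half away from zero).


from the listed singular values, σ₁ = 5, σ_n = 20/871
condition number: 5 ÷ (20/871) = 217.7500
κ_2(A)·‖δb‖/‖b‖ = 0.2275
solve Ax = b  →  x = [0.2824 -0.5294]
‖b‖₂ = 3.0000 and ‖x‖₂ = 0.6000
δb = ε·‖b‖·d = [-0.0007 0.0031]; solving A·Δx = δb gives ‖Δx‖ = 0.1365
realised ‖Δx‖/‖x‖ = 0.2275
so the bound is sharp here: realised error equals the bound

0.2275
0.2275


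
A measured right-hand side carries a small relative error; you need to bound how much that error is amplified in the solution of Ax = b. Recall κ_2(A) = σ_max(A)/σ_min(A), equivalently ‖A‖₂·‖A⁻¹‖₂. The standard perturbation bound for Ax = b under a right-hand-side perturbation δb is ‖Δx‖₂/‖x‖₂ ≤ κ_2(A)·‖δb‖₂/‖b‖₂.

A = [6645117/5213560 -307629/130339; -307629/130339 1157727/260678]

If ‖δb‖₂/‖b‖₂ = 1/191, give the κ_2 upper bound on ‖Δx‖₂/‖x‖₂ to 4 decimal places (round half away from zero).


AᵀA = [676728521001/94052622400 -31720549077/2351315560; -31720549077/2351315560 5947661637/235131556]; tr = 10573678809/325441600, det = 10556001/1301766400
char-poly roots: 3249/100 and 3249/13017664
κ = σ_max/σ_min = (57/10)/(57/3608) = 360.8000
perturbation bound = 360.8000·1/191 = 1.8890

1.8890


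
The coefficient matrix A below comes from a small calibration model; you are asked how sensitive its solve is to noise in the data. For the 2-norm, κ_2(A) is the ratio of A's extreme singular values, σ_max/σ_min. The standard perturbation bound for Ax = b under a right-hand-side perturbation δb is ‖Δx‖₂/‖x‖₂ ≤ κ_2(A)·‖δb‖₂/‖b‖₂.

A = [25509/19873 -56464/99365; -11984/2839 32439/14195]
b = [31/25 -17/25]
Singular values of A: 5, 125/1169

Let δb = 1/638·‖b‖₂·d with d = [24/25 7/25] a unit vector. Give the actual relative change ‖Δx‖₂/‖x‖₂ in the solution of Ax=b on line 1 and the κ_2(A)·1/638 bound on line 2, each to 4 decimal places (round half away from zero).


from the listed singular values, σ₁ = 5, σ_n = 125/1169
κ_2(A) = 5 / (125/1169) = 46.7600
bound on ‖Δx‖/‖x‖: κ·ε = 46.7600·1/638 = 0.0733
solve Ax = b  →  x = [4.5774 8.1576]
‖b‖ = 1.4142, ‖x‖ = 9.3541
re-solving with b+δb shifts x by Δx of norm 0.0207
dividing the unrounded norms, ‖Δx‖/‖x‖ = 0.0022
tightness: 0.0022 against a bound of 0.0733 (unrounded ratio ≈ 0.0302)

0.0022
0.0733


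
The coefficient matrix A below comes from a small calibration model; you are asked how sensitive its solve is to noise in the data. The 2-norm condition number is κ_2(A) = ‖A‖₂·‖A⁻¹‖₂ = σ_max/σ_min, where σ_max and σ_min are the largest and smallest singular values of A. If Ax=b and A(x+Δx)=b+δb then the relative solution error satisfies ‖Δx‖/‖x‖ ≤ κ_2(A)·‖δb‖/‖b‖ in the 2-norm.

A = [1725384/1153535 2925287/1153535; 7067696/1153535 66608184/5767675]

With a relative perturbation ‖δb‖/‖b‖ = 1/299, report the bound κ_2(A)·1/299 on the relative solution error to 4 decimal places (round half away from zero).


M = AᵀA = [31486779712/791578225 295064016984/3957891125; 295064016984/3957891125 2766557273401/19789455625]. tr(M)=12296632409/68475625, det(M)=5158686976/1711890625
char-poly roots: 4489/25 and 1149184/68475625
κ_2(A) = √(λ_max/λ_min) = √((4489/25) / (1149184/68475625)) = 103.4375
perturbation bound = 103.4375·1/299 = 0.3459

0.3459
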